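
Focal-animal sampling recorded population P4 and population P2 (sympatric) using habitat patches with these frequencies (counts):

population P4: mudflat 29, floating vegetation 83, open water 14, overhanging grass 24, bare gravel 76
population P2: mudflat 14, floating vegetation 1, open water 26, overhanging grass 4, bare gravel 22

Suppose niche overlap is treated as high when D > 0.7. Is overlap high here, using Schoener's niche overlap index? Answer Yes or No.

Proportions for population P4 (n=226): 29/226=0.1283, 83/226=0.3673, 14/226=0.0619, 24/226=0.1062, 76/226=0.3363
Proportions for population P2 (n=67): 14/67=0.2090, 1/67=0.0149, 26/67=0.3881, 4/67=0.0597, 22/67=0.3284
Σ|p₁ᵢ − p₂ᵢ| = 0.0807 + 0.3524 + 0.3262 + 0.0465 + 0.0079 = 0.8137
D = 1 − ½ × 0.8137 = 1 − 0.40685 = 0.59315
D = 0.59315 < 0.7 → No.

No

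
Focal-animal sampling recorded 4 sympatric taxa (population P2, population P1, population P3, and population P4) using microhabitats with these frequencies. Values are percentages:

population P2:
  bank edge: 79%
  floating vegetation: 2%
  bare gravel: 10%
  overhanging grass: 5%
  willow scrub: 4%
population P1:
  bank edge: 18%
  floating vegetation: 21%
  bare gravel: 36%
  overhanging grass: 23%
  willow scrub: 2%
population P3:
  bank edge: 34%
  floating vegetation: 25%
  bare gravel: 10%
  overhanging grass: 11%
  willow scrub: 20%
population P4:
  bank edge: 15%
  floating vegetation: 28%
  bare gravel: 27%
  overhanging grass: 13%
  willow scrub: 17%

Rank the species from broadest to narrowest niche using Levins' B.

Convert percentages to proportions (divide by 100).
Σp_P2ᵢ² = 0.79² + 0.02² + 0.10² + 0.05² + 0.04² = 0.6241 + 0.0004 + 0.0100 + 0.0025 + 0.0016 = 0.6386
B_P2 = 1 / 0.6386 = 1.5659
Σp_P1ᵢ² = 0.18² + 0.21² + 0.36² + 0.23² + 0.02² = 0.0324 + 0.0441 + 0.1296 + 0.0529 + 0.0004 = 0.2594
B_P1 = 1 / 0.2594 = 3.8551
Σp_P3ᵢ² = 0.34² + 0.25² + 0.10² + 0.11² + 0.20² = 0.1156 + 0.0625 + 0.0100 + 0.0121 + 0.0400 = 0.2402
B_P3 = 1 / 0.2402 = 4.1632
Σp_P4ᵢ² = 0.15² + 0.28² + 0.27² + 0.13² + 0.17² = 0.0225 + 0.0784 + 0.0729 + 0.0169 + 0.0289 = 0.2196
B_P4 = 1 / 0.2196 = 4.5537
Ranking by B (broadest → narrowest): population P4 (4.55) > population P3 (4.16) > population P1 (3.86) > population P2 (1.57)

population P4 > population P3 > population P1 > population P2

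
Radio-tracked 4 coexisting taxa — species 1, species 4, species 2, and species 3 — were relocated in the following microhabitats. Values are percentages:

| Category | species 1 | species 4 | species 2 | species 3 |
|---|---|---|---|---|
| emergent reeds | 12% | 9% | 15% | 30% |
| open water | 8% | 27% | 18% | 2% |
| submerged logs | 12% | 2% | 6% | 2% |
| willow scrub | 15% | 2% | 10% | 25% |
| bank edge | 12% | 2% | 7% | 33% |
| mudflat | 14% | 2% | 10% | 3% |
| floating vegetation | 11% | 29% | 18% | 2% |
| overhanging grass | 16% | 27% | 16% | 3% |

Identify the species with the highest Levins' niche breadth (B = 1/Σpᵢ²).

species 1

Convert percentages to proportions (divide by 100).
Σp_1ᵢ² = 0.12² + 0.08² + 0.12² + 0.15² + 0.12² + 0.14² + 0.11² + 0.16² = 0.0144 + 0.0064 + 0.0144 + 0.0225 + 0.0144 + 0.0196 + 0.0121 + 0.0256 = 0.1294
B_1 = 1 / 0.1294 = 7.7280
Σp_4ᵢ² = 0.09² + 0.27² + 0.02² + 0.02² + 0.02² + 0.02² + 0.29² + 0.27² = 0.0081 + 0.0729 + 0.0004 + 0.0004 + 0.0004 + 0.0004 + 0.0841 + 0.0729 = 0.2396
B_4 = 1 / 0.2396 = 4.1736
Σp_2ᵢ² = 0.15² + 0.18² + 0.06² + 0.10² + 0.07² + 0.10² + 0.18² + 0.16² = 0.0225 + 0.0324 + 0.0036 + 0.0100 + 0.0049 + 0.0100 + 0.0324 + 0.0256 = 0.1414
B_2 = 1 / 0.1414 = 7.0721
Σp_3ᵢ² = 0.30² + 0.02² + 0.02² + 0.25² + 0.33² + 0.03² + 0.02² + 0.03² = 0.0900 + 0.0004 + 0.0004 + 0.0625 + 0.1089 + 0.0009 + 0.0004 + 0.0009 = 0.2644
B_3 = 1 / 0.2644 = 3.7821
Highest B → broadest niche (most generalist): species 1 (B = 7.73).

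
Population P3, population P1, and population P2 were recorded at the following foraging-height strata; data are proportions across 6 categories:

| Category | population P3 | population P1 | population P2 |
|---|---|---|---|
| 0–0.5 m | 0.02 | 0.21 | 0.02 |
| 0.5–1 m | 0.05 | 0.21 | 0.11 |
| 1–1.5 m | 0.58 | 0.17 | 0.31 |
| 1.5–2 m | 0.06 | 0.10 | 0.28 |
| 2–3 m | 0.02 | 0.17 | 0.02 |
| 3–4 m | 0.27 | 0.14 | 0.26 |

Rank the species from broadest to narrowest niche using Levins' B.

Σp_P3ᵢ² = 0.02² + 0.05² + 0.58² + 0.06² + 0.02² + 0.27² = 0.0004 + 0.0025 + 0.3364 + 0.0036 + 0.0004 + 0.0729 = 0.4162
B_P3 = 1 / 0.4162 = 2.4027
Σp_P1ᵢ² = 0.21² + 0.21² + 0.17² + 0.10² + 0.17² + 0.14² = 0.0441 + 0.0441 + 0.0289 + 0.0100 + 0.0289 + 0.0196 = 0.1756
B_P1 = 1 / 0.1756 = 5.6948
Σp_P2ᵢ² = 0.02² + 0.11² + 0.31² + 0.28² + 0.02² + 0.26² = 0.0004 + 0.0121 + 0.0961 + 0.0784 + 0.0004 + 0.0676 = 0.2550
B_P2 = 1 / 0.2550 = 3.9216
Ranking by B (broadest → narrowest): population P1 (5.69) > population P2 (3.92) > population P3 (2.40)

population P1 > population P2 > population P3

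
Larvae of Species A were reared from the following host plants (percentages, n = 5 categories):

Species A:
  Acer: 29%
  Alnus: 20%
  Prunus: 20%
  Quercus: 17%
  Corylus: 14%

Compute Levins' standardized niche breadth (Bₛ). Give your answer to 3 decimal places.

Convert percentages to proportions (divide by 100).
Σpᵢ² = 0.29² + 0.20² + 0.20² + 0.17² + 0.14² = 0.0841 + 0.0400 + 0.0400 + 0.0289 + 0.0196 = 0.2126
B = 1 / 0.2126 = 4.70367
Bₛ = (B − 1)/(n − 1) = (4.70367 − 1)/(5 − 1) = 3.70367/4 = 0.92592

0.926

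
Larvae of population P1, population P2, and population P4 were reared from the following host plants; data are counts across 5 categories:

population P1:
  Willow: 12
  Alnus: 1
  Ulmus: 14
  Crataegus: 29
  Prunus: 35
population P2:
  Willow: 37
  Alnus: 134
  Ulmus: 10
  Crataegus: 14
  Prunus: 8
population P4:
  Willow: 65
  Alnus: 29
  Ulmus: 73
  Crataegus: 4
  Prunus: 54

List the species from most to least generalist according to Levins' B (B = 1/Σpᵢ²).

Proportions for population P1 (n=91): 12/91=0.1319, 1/91=0.0110, 14/91=0.1538, 29/91=0.3187, 35/91=0.3846
Proportions for population P2 (n=203): 37/203=0.1823, 134/203=0.6601, 10/203=0.0493, 14/203=0.0690, 8/203=0.0394
Proportions for population P4 (n=225): 65/225=0.2889, 29/225=0.1289, 73/225=0.3244, 4/225=0.0178, 54/225=0.2400
Σp_P1ᵢ² = 0.1319² + 0.0110² + 0.1538² + 0.3187² + 0.3846² = 0.017398 + 0.000121 + 0.023654 + 0.101570 + 0.147917 = 0.290660
B_P1 = 1 / 0.290660 = 3.4404
Σp_P2ᵢ² = 0.1823² + 0.6601² + 0.0493² + 0.0690² + 0.0394² = 0.033233 + 0.435732 + 0.002430 + 0.004761 + 0.001552 = 0.477708
B_P2 = 1 / 0.477708 = 2.0933
Σp_P4ᵢ² = 0.2889² + 0.1289² + 0.3244² + 0.0178² + 0.2400² = 0.083463 + 0.016615 + 0.105235 + 0.000317 + 0.057600 = 0.263230
B_P4 = 1 / 0.263230 = 3.7990
Ranking by B (broadest → narrowest): population P4 (3.80) > population P1 (3.44) > population P2 (2.09)

population P4 > population P1 > population P2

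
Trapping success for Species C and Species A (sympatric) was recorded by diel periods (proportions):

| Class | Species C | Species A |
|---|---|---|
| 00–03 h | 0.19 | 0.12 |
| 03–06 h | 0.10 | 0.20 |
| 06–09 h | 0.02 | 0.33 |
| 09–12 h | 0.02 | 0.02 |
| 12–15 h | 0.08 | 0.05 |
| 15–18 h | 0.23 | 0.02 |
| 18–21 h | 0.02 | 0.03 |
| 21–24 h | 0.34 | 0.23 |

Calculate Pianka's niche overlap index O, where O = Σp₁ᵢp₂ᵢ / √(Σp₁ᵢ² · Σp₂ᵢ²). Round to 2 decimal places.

0.62

Σ p₁ᵢp₂ᵢ = 0.0228 + 0.0200 + 0.0066 + 0.0004 + 0.0040 + 0.0046 + 0.0006 + 0.0782 = 0.1372
Σp_1ᵢ² = 0.19² + 0.10² + 0.02² + 0.02² + 0.08² + 0.23² + 0.02² + 0.34² = 0.0361 + 0.0100 + 0.0004 + 0.0004 + 0.0064 + 0.0529 + 0.0004 + 0.1156 = 0.2222
Σp_2ᵢ² = 0.12² + 0.20² + 0.33² + 0.02² + 0.05² + 0.02² + 0.03² + 0.23² = 0.0144 + 0.0400 + 0.1089 + 0.0004 + 0.0025 + 0.0004 + 0.0009 + 0.0529 = 0.2204
O = 0.1372 / √(0.2222 × 0.2204) = 0.1372 / 0.22130 = 0.6200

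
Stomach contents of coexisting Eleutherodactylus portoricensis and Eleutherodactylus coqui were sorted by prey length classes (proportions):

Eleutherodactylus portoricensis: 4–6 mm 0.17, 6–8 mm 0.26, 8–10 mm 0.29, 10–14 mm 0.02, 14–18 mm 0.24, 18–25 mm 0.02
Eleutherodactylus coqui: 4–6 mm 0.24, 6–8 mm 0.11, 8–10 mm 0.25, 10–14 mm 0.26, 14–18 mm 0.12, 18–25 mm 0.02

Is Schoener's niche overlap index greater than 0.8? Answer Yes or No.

Σ|p₁ᵢ − p₂ᵢ| = 0.07 + 0.15 + 0.04 + 0.24 + 0.12 + 0.00 = 0.62
D = 1 − ½ × 0.62 = 1 − 0.310 = 0.6900
D = 0.6900 < 0.8 → No.

No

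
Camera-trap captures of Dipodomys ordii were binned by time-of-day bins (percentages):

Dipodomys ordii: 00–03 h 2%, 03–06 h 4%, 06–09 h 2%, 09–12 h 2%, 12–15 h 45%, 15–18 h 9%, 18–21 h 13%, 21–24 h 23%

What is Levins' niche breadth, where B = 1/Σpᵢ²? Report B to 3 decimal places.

Convert percentages to proportions (divide by 100).
Σpᵢ² = 0.02² + 0.04² + 0.02² + 0.02² + 0.45² + 0.09² + 0.13² + 0.23² = 0.0004 + 0.0016 + 0.0004 + 0.0004 + 0.2025 + 0.0081 + 0.0169 + 0.0529 = 0.2832
B = 1 / 0.2832 = 3.53107

3.531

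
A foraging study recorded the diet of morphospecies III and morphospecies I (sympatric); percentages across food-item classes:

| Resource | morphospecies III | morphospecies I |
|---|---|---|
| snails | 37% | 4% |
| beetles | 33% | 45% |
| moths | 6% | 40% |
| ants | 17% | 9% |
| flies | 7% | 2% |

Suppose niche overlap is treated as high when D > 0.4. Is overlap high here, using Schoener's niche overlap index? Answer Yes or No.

Convert percentages to proportions (divide by 100).
Σ|p₁ᵢ − p₂ᵢ| = 0.33 + 0.12 + 0.34 + 0.08 + 0.05 = 0.92
D = 1 − ½ × 0.92 = 1 − 0.460 = 0.5400
D = 0.5400 > 0.4 → Yes.

Yes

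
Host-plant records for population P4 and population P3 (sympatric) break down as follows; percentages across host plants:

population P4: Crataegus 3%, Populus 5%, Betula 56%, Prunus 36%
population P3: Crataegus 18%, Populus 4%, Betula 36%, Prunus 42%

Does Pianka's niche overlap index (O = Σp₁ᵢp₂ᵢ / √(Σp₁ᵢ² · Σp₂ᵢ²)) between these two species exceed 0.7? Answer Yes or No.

Convert percentages to proportions (divide by 100).
Σ p₁ᵢp₂ᵢ = 0.0054 + 0.0020 + 0.2016 + 0.1512 = 0.3602
Σp_1ᵢ² = 0.03² + 0.05² + 0.56² + 0.36² = 0.0009 + 0.0025 + 0.3136 + 0.1296 = 0.4466
Σp_2ᵢ² = 0.18² + 0.04² + 0.36² + 0.42² = 0.0324 + 0.0016 + 0.1296 + 0.1764 = 0.3400
O = 0.3602 / √(0.4466 × 0.3400) = 0.3602 / 0.38967 = 0.9244
O = 0.9244 > 0.7 → Yes.

Yes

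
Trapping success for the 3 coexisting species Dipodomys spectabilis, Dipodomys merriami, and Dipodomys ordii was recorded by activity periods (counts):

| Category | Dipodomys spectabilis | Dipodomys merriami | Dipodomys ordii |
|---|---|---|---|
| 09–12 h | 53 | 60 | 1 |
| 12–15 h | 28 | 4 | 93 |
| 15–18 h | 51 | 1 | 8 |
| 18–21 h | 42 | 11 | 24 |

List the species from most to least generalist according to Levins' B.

Dipodomys spectabilis > Dipodomys ordii > Dipodomys merriami

Proportions for Dipodomys spectabilis (n=174): 53/174=0.3046, 28/174=0.1609, 51/174=0.2931, 42/174=0.2414
Proportions for Dipodomys merriami (n=76): 60/76=0.7895, 4/76=0.0526, 1/76=0.0132, 11/76=0.1447
Proportions for Dipodomys ordii (n=126): 1/126=0.0079, 93/126=0.7381, 8/126=0.0635, 24/126=0.1905
Σp_specᵢ² = 0.3046² + 0.1609² + 0.2931² + 0.2414² = 0.092781 + 0.025889 + 0.085908 + 0.058274 = 0.262852
B_spec = 1 / 0.262852 = 3.8044
Σp_merrᵢ² = 0.7895² + 0.0526² + 0.0132² + 0.1447² = 0.623310 + 0.002767 + 0.000174 + 0.020938 = 0.647189
B_merr = 1 / 0.647189 = 1.5451
Σp_ordiᵢ² = 0.0079² + 0.7381² + 0.0635² + 0.1905² = 0.000062 + 0.544792 + 0.004032 + 0.036290 = 0.585176
B_ordi = 1 / 0.585176 = 1.7089
Ranking by B (broadest → narrowest): Dipodomys spectabilis (3.80) > Dipodomys ordii (1.71) > Dipodomys merriami (1.55)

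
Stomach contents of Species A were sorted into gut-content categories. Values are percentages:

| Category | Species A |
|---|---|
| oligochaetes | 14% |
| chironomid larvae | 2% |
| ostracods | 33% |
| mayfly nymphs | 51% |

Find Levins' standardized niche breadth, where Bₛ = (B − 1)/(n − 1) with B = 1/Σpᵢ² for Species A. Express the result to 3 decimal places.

0.524

Convert percentages to proportions (divide by 100).
Σpᵢ² = 0.14² + 0.02² + 0.33² + 0.51² = 0.0196 + 0.0004 + 0.1089 + 0.2601 = 0.3890
B = 1 / 0.3890 = 2.57069
Bₛ = (B − 1)/(n − 1) = (2.57069 − 1)/(4 − 1) = 1.57069/3 = 0.52356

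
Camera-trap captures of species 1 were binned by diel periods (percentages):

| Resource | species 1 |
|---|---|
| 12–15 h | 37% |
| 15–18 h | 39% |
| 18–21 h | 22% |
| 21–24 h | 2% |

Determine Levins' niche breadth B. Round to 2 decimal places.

2.96

Convert percentages to proportions (divide by 100).
Σpᵢ² = 0.37² + 0.39² + 0.22² + 0.02² = 0.1369 + 0.1521 + 0.0484 + 0.0004 = 0.3378
B = 1 / 0.3378 = 2.9603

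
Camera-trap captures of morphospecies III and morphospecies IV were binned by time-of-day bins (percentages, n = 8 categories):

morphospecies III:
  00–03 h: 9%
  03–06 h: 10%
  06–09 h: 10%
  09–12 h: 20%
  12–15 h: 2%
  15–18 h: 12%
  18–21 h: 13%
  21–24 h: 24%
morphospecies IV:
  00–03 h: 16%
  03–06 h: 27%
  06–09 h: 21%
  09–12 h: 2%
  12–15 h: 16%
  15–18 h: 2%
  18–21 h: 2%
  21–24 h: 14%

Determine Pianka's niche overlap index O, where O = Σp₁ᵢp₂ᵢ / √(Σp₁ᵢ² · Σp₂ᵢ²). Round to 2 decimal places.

0.63

Convert percentages to proportions (divide by 100).
Σ p₁ᵢp₂ᵢ = 0.0144 + 0.0270 + 0.0210 + 0.0040 + 0.0032 + 0.0024 + 0.0026 + 0.0336 = 0.1082
Σp_1ᵢ² = 0.09² + 0.10² + 0.10² + 0.20² + 0.02² + 0.12² + 0.13² + 0.24² = 0.0081 + 0.0100 + 0.0100 + 0.0400 + 0.0004 + 0.0144 + 0.0169 + 0.0576 = 0.1574
Σp_2ᵢ² = 0.16² + 0.27² + 0.21² + 0.02² + 0.16² + 0.02² + 0.02² + 0.14² = 0.0256 + 0.0729 + 0.0441 + 0.0004 + 0.0256 + 0.0004 + 0.0004 + 0.0196 = 0.1890
O = 0.1082 / √(0.1574 × 0.1890) = 0.1082 / 0.17248 = 0.6273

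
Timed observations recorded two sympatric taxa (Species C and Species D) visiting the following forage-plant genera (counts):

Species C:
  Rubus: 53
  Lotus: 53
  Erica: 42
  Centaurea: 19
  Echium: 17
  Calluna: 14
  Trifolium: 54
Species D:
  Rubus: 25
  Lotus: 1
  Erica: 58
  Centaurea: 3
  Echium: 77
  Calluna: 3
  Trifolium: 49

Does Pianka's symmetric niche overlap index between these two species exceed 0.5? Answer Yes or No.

Proportions for Species C (n=252): 53/252=0.2103, 53/252=0.2103, 42/252=0.1667, 19/252=0.0754, 17/252=0.0675, 14/252=0.0556, 54/252=0.2143
Proportions for Species D (n=216): 25/216=0.1157, 1/216=0.0046, 58/216=0.2685, 3/216=0.0139, 77/216=0.3565, 3/216=0.0139, 49/216=0.2269
Σ p₁ᵢp₂ᵢ = 0.024332 + 0.000967 + 0.044759 + 0.001048 + 0.024064 + 0.000773 + 0.048625 = 0.144568
Σp_1ᵢ² = 0.2103² + 0.2103² + 0.1667² + 0.0754² + 0.0675² + 0.0556² + 0.2143² = 0.044226 + 0.044226 + 0.027789 + 0.005685 + 0.004556 + 0.003091 + 0.045924 = 0.175497
Σp_2ᵢ² = 0.1157² + 0.0046² + 0.2685² + 0.0139² + 0.3565² + 0.0139² + 0.2269² = 0.013386 + 0.000021 + 0.072092 + 0.000193 + 0.127092 + 0.000193 + 0.051484 = 0.264461
O = 0.144568 / √(0.175497 × 0.264461) = 0.144568 / 0.2154347 = 0.6711
O = 0.6711 > 0.5 → Yes.

Yes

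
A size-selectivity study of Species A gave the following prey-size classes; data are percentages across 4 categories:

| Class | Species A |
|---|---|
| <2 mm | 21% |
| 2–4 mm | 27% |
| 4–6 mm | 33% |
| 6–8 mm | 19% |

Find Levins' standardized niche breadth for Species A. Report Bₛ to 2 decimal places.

0.94

Convert percentages to proportions (divide by 100).
Σpᵢ² = 0.21² + 0.27² + 0.33² + 0.19² = 0.0441 + 0.0729 + 0.1089 + 0.0361 = 0.2620
B = 1 / 0.2620 = 3.8168
Bₛ = (B − 1)/(n − 1) = (3.8168 − 1)/(4 − 1) = 2.8168/3 = 0.9389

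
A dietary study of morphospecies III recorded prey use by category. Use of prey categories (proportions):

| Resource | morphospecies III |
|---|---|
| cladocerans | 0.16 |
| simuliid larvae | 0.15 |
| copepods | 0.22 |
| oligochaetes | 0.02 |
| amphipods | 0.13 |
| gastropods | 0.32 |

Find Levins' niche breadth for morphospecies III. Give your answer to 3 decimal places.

4.625

Σpᵢ² = 0.16² + 0.15² + 0.22² + 0.02² + 0.13² + 0.32² = 0.0256 + 0.0225 + 0.0484 + 0.0004 + 0.0169 + 0.1024 = 0.2162
B = 1 / 0.2162 = 4.62535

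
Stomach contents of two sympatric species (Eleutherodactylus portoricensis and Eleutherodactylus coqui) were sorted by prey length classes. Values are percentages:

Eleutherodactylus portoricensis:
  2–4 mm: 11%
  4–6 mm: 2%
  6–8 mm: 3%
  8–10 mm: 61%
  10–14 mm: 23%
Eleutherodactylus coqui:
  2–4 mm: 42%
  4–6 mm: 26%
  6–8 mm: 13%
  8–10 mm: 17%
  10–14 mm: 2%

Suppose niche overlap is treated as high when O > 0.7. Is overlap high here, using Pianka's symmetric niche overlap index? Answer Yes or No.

No

Convert percentages to proportions (divide by 100).
Σ p₁ᵢp₂ᵢ = 0.0462 + 0.0052 + 0.0039 + 0.1037 + 0.0046 = 0.1636
Σp_1ᵢ² = 0.11² + 0.02² + 0.03² + 0.61² + 0.23² = 0.0121 + 0.0004 + 0.0009 + 0.3721 + 0.0529 = 0.4384
Σp_2ᵢ² = 0.42² + 0.26² + 0.13² + 0.17² + 0.02² = 0.1764 + 0.0676 + 0.0169 + 0.0289 + 0.0004 = 0.2902
O = 0.1636 / √(0.4384 × 0.2902) = 0.1636 / 0.35668 = 0.4587
O = 0.4587 < 0.7 → No.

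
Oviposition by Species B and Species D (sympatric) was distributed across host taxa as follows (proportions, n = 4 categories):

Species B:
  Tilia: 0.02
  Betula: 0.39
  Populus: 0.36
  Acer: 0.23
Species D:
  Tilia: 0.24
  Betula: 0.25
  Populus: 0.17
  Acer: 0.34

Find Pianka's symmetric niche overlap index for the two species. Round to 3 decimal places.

Σ p₁ᵢp₂ᵢ = 0.0048 + 0.0975 + 0.0612 + 0.0782 = 0.2417
Σp_1ᵢ² = 0.02² + 0.39² + 0.36² + 0.23² = 0.0004 + 0.1521 + 0.1296 + 0.0529 = 0.3350
Σp_2ᵢ² = 0.24² + 0.25² + 0.17² + 0.34² = 0.0576 + 0.0625 + 0.0289 + 0.1156 = 0.2646
O = 0.2417 / √(0.3350 × 0.2646) = 0.2417 / 0.297726 = 0.81182

0.812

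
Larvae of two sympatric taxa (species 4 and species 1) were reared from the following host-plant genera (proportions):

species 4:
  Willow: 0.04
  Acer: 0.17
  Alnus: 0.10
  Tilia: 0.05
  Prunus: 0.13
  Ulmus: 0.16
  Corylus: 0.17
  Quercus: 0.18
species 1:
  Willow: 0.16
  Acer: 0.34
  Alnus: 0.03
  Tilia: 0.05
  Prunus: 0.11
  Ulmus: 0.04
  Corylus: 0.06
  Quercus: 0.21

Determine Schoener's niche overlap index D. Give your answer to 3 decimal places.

0.680

Σ|p₁ᵢ − p₂ᵢ| = 0.12 + 0.17 + 0.07 + 0.00 + 0.02 + 0.12 + 0.11 + 0.03 = 0.64
D = 1 − ½ × 0.64 = 1 − 0.320 = 0.68000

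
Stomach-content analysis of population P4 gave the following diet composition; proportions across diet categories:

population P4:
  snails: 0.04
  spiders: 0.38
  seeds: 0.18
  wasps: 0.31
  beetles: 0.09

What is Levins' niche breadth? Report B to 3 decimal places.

3.539

Σpᵢ² = 0.04² + 0.38² + 0.18² + 0.31² + 0.09² = 0.0016 + 0.1444 + 0.0324 + 0.0961 + 0.0081 = 0.2826
B = 1 / 0.2826 = 3.53857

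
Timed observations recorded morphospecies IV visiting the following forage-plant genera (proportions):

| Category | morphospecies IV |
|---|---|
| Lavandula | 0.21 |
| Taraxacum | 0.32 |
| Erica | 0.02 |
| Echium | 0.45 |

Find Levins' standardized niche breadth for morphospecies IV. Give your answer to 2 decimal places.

Σpᵢ² = 0.21² + 0.32² + 0.02² + 0.45² = 0.0441 + 0.1024 + 0.0004 + 0.2025 = 0.3494
B = 1 / 0.3494 = 2.8620
Bₛ = (B − 1)/(n − 1) = (2.8620 − 1)/(4 − 1) = 1.8620/3 = 0.6207

0.62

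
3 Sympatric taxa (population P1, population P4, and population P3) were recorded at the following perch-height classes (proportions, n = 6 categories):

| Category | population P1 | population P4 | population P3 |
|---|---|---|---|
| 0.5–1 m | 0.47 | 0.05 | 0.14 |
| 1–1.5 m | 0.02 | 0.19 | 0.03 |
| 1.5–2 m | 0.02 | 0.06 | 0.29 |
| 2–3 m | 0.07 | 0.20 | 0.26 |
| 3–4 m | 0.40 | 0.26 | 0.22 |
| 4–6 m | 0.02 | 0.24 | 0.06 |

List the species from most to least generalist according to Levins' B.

Σp_P1ᵢ² = 0.47² + 0.02² + 0.02² + 0.07² + 0.40² + 0.02² = 0.2209 + 0.0004 + 0.0004 + 0.0049 + 0.1600 + 0.0004 = 0.3870
B_P1 = 1 / 0.3870 = 2.5840
Σp_P4ᵢ² = 0.05² + 0.19² + 0.06² + 0.20² + 0.26² + 0.24² = 0.0025 + 0.0361 + 0.0036 + 0.0400 + 0.0676 + 0.0576 = 0.2074
B_P4 = 1 / 0.2074 = 4.8216
Σp_P3ᵢ² = 0.14² + 0.03² + 0.29² + 0.26² + 0.22² + 0.06² = 0.0196 + 0.0009 + 0.0841 + 0.0676 + 0.0484 + 0.0036 = 0.2242
B_P3 = 1 / 0.2242 = 4.4603
Ranking by B (broadest → narrowest): population P4 (4.82) > population P3 (4.46) > population P1 (2.58)

population P4 > population P3 > population P1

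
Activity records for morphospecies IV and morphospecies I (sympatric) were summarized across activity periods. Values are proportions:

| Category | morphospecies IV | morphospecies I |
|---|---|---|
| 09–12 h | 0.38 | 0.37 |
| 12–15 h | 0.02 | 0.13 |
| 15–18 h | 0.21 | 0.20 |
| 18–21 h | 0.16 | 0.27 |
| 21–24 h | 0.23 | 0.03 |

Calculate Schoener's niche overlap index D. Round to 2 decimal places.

Σ|p₁ᵢ − p₂ᵢ| = 0.01 + 0.11 + 0.01 + 0.11 + 0.20 = 0.44
D = 1 − ½ × 0.44 = 1 − 0.220 = 0.7800

0.78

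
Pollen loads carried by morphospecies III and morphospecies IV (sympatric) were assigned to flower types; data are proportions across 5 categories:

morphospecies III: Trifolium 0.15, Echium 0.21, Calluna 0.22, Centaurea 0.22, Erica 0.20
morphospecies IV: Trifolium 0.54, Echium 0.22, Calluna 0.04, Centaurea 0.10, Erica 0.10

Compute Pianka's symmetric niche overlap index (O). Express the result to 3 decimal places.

Σ p₁ᵢp₂ᵢ = 0.0810 + 0.0462 + 0.0088 + 0.0220 + 0.0200 = 0.1780
Σp_1ᵢ² = 0.15² + 0.21² + 0.22² + 0.22² + 0.20² = 0.0225 + 0.0441 + 0.0484 + 0.0484 + 0.0400 = 0.2034
Σp_2ᵢ² = 0.54² + 0.22² + 0.04² + 0.10² + 0.10² = 0.2916 + 0.0484 + 0.0016 + 0.0100 + 0.0100 = 0.3616
O = 0.1780 / √(0.2034 × 0.3616) = 0.1780 / 0.271200 = 0.65634

0.656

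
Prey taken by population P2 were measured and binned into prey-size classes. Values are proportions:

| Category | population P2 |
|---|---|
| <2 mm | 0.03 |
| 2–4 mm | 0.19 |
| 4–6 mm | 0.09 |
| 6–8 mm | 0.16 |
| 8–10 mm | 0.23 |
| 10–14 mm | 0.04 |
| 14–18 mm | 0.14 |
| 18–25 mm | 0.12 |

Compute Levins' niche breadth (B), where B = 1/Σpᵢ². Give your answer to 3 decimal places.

6.281

Σpᵢ² = 0.03² + 0.19² + 0.09² + 0.16² + 0.23² + 0.04² + 0.14² + 0.12² = 0.0009 + 0.0361 + 0.0081 + 0.0256 + 0.0529 + 0.0016 + 0.0196 + 0.0144 = 0.1592
B = 1 / 0.1592 = 6.28141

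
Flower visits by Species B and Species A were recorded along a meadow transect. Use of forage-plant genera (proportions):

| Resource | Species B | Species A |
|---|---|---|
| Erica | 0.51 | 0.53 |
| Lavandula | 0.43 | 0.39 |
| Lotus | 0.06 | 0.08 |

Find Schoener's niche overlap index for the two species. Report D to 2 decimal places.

Σ|p₁ᵢ − p₂ᵢ| = 0.02 + 0.04 + 0.02 = 0.08
D = 1 − ½ × 0.08 = 1 − 0.040 = 0.9600

0.96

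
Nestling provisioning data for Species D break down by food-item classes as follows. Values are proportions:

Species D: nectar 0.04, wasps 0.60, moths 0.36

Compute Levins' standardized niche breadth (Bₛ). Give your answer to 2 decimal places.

0.52

Σpᵢ² = 0.04² + 0.60² + 0.36² = 0.0016 + 0.3600 + 0.1296 = 0.4912
B = 1 / 0.4912 = 2.0358
Bₛ = (B − 1)/(n − 1) = (2.0358 − 1)/(3 − 1) = 1.0358/2 = 0.5179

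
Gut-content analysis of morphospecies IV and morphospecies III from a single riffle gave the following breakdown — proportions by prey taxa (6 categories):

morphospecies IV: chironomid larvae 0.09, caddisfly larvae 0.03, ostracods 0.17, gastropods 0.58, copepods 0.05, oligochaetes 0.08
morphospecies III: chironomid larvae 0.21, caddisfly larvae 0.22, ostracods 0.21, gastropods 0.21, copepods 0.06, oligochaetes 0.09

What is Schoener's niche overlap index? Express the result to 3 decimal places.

0.630

Σ|p₁ᵢ − p₂ᵢ| = 0.12 + 0.19 + 0.04 + 0.37 + 0.01 + 0.01 = 0.74
D = 1 − ½ × 0.74 = 1 − 0.370 = 0.63000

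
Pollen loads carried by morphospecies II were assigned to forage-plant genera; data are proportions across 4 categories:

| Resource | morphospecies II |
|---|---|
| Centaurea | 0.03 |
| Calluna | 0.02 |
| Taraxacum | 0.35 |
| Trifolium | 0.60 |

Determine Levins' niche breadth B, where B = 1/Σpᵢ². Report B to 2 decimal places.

Σpᵢ² = 0.03² + 0.02² + 0.35² + 0.60² = 0.0009 + 0.0004 + 0.1225 + 0.3600 = 0.4838
B = 1 / 0.4838 = 2.0670

2.07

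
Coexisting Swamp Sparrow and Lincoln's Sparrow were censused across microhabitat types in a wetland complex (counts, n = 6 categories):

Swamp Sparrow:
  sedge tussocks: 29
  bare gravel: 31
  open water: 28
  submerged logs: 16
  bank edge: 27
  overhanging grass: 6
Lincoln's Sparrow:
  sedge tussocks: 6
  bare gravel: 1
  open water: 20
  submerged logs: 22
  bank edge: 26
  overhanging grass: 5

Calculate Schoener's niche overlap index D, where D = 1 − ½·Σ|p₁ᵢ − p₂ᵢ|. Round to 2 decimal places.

0.65

Proportions for Swamp Sparrow (n=137): 29/137=0.2117, 31/137=0.2263, 28/137=0.2044, 16/137=0.1168, 27/137=0.1971, 6/137=0.0438
Proportions for Lincoln's Sparrow (n=80): 6/80=0.0750, 1/80=0.0125, 20/80=0.2500, 22/80=0.2750, 26/80=0.3250, 5/80=0.0625
Σ|p₁ᵢ − p₂ᵢ| = 0.1367 + 0.2138 + 0.0456 + 0.1582 + 0.1279 + 0.0187 = 0.7009
D = 1 − ½ × 0.7009 = 1 − 0.35045 = 0.64955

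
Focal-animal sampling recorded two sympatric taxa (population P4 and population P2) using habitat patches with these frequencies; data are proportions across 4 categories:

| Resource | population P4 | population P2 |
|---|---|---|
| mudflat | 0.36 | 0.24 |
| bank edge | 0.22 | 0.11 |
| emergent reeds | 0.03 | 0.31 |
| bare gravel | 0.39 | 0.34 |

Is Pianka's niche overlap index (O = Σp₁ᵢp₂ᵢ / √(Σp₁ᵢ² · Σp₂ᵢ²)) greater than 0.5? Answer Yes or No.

Σ p₁ᵢp₂ᵢ = 0.0864 + 0.0242 + 0.0093 + 0.1326 = 0.2525
Σp_1ᵢ² = 0.36² + 0.22² + 0.03² + 0.39² = 0.1296 + 0.0484 + 0.0009 + 0.1521 = 0.3310
Σp_2ᵢ² = 0.24² + 0.11² + 0.31² + 0.34² = 0.0576 + 0.0121 + 0.0961 + 0.1156 = 0.2814
O = 0.2525 / √(0.3310 × 0.2814) = 0.2525 / 0.30519 = 0.8274
O = 0.8274 > 0.5 → Yes.

Yes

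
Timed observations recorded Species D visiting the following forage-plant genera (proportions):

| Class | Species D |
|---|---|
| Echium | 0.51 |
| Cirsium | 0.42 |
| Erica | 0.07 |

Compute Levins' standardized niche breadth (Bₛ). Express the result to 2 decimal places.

Σpᵢ² = 0.51² + 0.42² + 0.07² = 0.2601 + 0.1764 + 0.0049 = 0.4414
B = 1 / 0.4414 = 2.2655
Bₛ = (B − 1)/(n − 1) = (2.2655 − 1)/(3 − 1) = 1.2655/2 = 0.6328

0.63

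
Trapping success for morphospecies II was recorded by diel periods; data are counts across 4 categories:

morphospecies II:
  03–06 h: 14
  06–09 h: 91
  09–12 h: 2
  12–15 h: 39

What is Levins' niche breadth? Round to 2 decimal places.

2.13

Proportions for morphospecies II (n=146): 14/146=0.0959, 91/146=0.6233, 2/146=0.0137, 39/146=0.2671
Σpᵢ² = 0.0959² + 0.6233² + 0.0137² + 0.2671² = 0.009197 + 0.388503 + 0.000188 + 0.071342 = 0.469230
B = 1 / 0.469230 = 2.1312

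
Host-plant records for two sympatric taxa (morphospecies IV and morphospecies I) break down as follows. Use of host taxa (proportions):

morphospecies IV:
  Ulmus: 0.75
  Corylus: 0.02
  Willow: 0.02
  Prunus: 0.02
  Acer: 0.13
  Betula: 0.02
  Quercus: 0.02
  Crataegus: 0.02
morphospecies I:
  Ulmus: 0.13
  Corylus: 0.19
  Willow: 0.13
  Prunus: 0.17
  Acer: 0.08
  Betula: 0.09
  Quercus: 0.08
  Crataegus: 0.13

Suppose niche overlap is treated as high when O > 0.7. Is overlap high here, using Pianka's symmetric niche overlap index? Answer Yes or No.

No

Σ p₁ᵢp₂ᵢ = 0.0975 + 0.0038 + 0.0026 + 0.0034 + 0.0104 + 0.0018 + 0.0016 + 0.0026 = 0.1237
Σp_1ᵢ² = 0.75² + 0.02² + 0.02² + 0.02² + 0.13² + 0.02² + 0.02² + 0.02² = 0.5625 + 0.0004 + 0.0004 + 0.0004 + 0.0169 + 0.0004 + 0.0004 + 0.0004 = 0.5818
Σp_2ᵢ² = 0.13² + 0.19² + 0.13² + 0.17² + 0.08² + 0.09² + 0.08² + 0.13² = 0.0169 + 0.0361 + 0.0169 + 0.0289 + 0.0064 + 0.0081 + 0.0064 + 0.0169 = 0.1366
O = 0.1237 / √(0.5818 × 0.1366) = 0.1237 / 0.28191 = 0.4388
O = 0.4388 < 0.7 → No.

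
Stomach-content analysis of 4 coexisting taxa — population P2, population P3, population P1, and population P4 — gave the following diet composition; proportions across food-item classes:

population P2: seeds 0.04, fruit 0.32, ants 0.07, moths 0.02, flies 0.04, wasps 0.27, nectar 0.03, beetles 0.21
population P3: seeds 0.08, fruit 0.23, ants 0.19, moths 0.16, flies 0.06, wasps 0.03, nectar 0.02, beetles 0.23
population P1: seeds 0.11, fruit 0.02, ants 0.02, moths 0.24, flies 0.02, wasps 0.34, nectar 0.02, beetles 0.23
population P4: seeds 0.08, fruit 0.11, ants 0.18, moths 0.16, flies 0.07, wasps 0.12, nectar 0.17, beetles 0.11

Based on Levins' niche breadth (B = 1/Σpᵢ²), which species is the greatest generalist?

population P4

Σp_P2ᵢ² = 0.04² + 0.32² + 0.07² + 0.02² + 0.04² + 0.27² + 0.03² + 0.21² = 0.0016 + 0.1024 + 0.0049 + 0.0004 + 0.0016 + 0.0729 + 0.0009 + 0.0441 = 0.2288
B_P2 = 1 / 0.2288 = 4.3706
Σp_P3ᵢ² = 0.08² + 0.23² + 0.19² + 0.16² + 0.06² + 0.03² + 0.02² + 0.23² = 0.0064 + 0.0529 + 0.0361 + 0.0256 + 0.0036 + 0.0009 + 0.0004 + 0.0529 = 0.1788
B_P3 = 1 / 0.1788 = 5.5928
Σp_P1ᵢ² = 0.11² + 0.02² + 0.02² + 0.24² + 0.02² + 0.34² + 0.02² + 0.23² = 0.0121 + 0.0004 + 0.0004 + 0.0576 + 0.0004 + 0.1156 + 0.0004 + 0.0529 = 0.2398
B_P1 = 1 / 0.2398 = 4.1701
Σp_P4ᵢ² = 0.08² + 0.11² + 0.18² + 0.16² + 0.07² + 0.12² + 0.17² + 0.11² = 0.0064 + 0.0121 + 0.0324 + 0.0256 + 0.0049 + 0.0144 + 0.0289 + 0.0121 = 0.1368
B_P4 = 1 / 0.1368 = 7.3099
Highest B → broadest niche (most generalist): population P4 (B = 7.31).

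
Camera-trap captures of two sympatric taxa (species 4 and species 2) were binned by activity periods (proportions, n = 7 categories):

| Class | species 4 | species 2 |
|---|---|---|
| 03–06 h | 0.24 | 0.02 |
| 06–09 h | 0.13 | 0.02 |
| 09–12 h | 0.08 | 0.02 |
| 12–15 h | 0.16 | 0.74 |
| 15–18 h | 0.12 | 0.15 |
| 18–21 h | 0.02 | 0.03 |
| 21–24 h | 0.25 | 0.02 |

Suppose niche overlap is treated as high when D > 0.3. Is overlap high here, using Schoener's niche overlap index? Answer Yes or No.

Σ|p₁ᵢ − p₂ᵢ| = 0.22 + 0.11 + 0.06 + 0.58 + 0.03 + 0.01 + 0.23 = 1.24
D = 1 − ½ × 1.24 = 1 − 0.620 = 0.3800
D = 0.3800 > 0.3 → Yes.

Yes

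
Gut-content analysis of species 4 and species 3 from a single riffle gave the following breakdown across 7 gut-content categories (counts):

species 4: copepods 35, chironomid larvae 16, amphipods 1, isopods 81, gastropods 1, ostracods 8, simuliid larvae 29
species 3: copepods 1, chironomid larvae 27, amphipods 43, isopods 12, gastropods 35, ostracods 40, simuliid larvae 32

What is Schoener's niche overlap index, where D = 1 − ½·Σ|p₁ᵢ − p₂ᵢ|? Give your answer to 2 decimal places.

Proportions for species 4 (n=171): 35/171=0.2047, 16/171=0.0936, 1/171=0.0058, 81/171=0.4737, 1/171=0.0058, 8/171=0.0468, 29/171=0.1696
Proportions for species 3 (n=190): 1/190=0.0053, 27/190=0.1421, 43/190=0.2263, 12/190=0.0632, 35/190=0.1842, 40/190=0.2105, 32/190=0.1684
Σ|p₁ᵢ − p₂ᵢ| = 0.1994 + 0.0485 + 0.2205 + 0.4105 + 0.1784 + 0.1637 + 0.0012 = 1.2222
D = 1 − ½ × 1.2222 = 1 − 0.61110 = 0.38890

0.39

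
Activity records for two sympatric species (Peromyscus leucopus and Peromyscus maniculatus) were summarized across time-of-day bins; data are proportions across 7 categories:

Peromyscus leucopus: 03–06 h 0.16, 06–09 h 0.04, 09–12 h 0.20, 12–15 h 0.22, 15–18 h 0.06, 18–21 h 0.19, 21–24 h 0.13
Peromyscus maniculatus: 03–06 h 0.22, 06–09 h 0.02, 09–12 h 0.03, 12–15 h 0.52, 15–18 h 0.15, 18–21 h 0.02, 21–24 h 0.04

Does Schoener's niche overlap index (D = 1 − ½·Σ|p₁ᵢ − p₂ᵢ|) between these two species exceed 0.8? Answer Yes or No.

Σ|p₁ᵢ − p₂ᵢ| = 0.06 + 0.02 + 0.17 + 0.30 + 0.09 + 0.17 + 0.09 = 0.90
D = 1 − ½ × 0.90 = 1 − 0.450 = 0.5500
D = 0.5500 < 0.8 → No.

No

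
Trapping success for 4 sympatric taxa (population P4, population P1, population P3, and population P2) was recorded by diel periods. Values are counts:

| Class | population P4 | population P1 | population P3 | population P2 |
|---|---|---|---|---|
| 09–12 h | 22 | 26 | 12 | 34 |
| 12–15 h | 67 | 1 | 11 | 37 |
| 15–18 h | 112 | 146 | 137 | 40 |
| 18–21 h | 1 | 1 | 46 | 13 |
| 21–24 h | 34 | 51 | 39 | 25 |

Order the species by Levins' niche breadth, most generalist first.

Proportions for population P4 (n=236): 22/236=0.0932, 67/236=0.2839, 112/236=0.4746, 1/236=0.0042, 34/236=0.1441
Proportions for population P1 (n=225): 26/225=0.1156, 1/225=0.0044, 146/225=0.6489, 1/225=0.0044, 51/225=0.2267
Proportions for population P3 (n=245): 12/245=0.0490, 11/245=0.0449, 137/245=0.5592, 46/245=0.1878, 39/245=0.1592
Proportions for population P2 (n=149): 34/149=0.2282, 37/149=0.2483, 40/149=0.2685, 13/149=0.0872, 25/149=0.1678
Σp_P4ᵢ² = 0.0932² + 0.2839² + 0.4746² + 0.0042² + 0.1441² = 0.008686 + 0.080599 + 0.225245 + 0.000018 + 0.020765 = 0.335313
B_P4 = 1 / 0.335313 = 2.9823
Σp_P1ᵢ² = 0.1156² + 0.0044² + 0.6489² + 0.0044² + 0.2267² = 0.013363 + 0.000019 + 0.421071 + 0.000019 + 0.051393 = 0.485865
B_P1 = 1 / 0.485865 = 2.0582
Σp_P3ᵢ² = 0.0490² + 0.0449² + 0.5592² + 0.1878² + 0.1592² = 0.002401 + 0.002016 + 0.312705 + 0.035269 + 0.025345 = 0.377736
B_P3 = 1 / 0.377736 = 2.6474
Σp_P2ᵢ² = 0.2282² + 0.2483² + 0.2685² + 0.0872² + 0.1678² = 0.052075 + 0.061653 + 0.072092 + 0.007604 + 0.028157 = 0.221581
B_P2 = 1 / 0.221581 = 4.5130
Ranking by B (broadest → narrowest): population P2 (4.51) > population P4 (2.98) > population P3 (2.65) > population P1 (2.06)

population P2 > population P4 > population P3 > population P1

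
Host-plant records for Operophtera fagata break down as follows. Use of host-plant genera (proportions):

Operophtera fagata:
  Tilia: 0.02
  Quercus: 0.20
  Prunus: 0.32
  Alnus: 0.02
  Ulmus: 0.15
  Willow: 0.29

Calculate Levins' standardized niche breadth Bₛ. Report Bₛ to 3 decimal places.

Σpᵢ² = 0.02² + 0.20² + 0.32² + 0.02² + 0.15² + 0.29² = 0.0004 + 0.0400 + 0.1024 + 0.0004 + 0.0225 + 0.0841 = 0.2498
B = 1 / 0.2498 = 4.00320
Bₛ = (B − 1)/(n − 1) = (4.00320 − 1)/(6 − 1) = 3.00320/5 = 0.60064

0.601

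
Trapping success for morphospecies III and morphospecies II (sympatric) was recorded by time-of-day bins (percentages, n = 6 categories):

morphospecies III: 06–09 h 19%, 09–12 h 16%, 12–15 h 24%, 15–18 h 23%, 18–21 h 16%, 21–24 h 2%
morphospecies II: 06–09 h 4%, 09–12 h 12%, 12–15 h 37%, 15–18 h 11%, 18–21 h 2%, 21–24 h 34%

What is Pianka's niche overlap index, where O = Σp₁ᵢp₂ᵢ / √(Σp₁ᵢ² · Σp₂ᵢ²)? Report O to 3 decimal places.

0.639

Convert percentages to proportions (divide by 100).
Σ p₁ᵢp₂ᵢ = 0.0076 + 0.0192 + 0.0888 + 0.0253 + 0.0032 + 0.0068 = 0.1509
Σp_1ᵢ² = 0.19² + 0.16² + 0.24² + 0.23² + 0.16² + 0.02² = 0.0361 + 0.0256 + 0.0576 + 0.0529 + 0.0256 + 0.0004 = 0.1982
Σp_2ᵢ² = 0.04² + 0.12² + 0.37² + 0.11² + 0.02² + 0.34² = 0.0016 + 0.0144 + 0.1369 + 0.0121 + 0.0004 + 0.1156 = 0.2810
O = 0.1509 / √(0.1982 × 0.2810) = 0.1509 / 0.235996 = 0.63942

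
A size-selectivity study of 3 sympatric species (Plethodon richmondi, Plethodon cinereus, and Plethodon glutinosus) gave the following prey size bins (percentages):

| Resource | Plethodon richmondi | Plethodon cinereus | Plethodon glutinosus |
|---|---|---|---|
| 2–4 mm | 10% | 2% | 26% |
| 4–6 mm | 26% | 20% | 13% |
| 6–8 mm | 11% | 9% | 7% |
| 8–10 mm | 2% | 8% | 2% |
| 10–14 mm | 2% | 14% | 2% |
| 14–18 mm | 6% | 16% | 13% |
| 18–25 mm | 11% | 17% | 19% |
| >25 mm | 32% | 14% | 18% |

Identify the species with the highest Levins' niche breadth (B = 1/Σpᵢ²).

Plethodon cinereus

Convert percentages to proportions (divide by 100).
Σp_richᵢ² = 0.10² + 0.26² + 0.11² + 0.02² + 0.02² + 0.06² + 0.11² + 0.32² = 0.0100 + 0.0676 + 0.0121 + 0.0004 + 0.0004 + 0.0036 + 0.0121 + 0.1024 = 0.2086
B_rich = 1 / 0.2086 = 4.7939
Σp_cineᵢ² = 0.02² + 0.20² + 0.09² + 0.08² + 0.14² + 0.16² + 0.17² + 0.14² = 0.0004 + 0.0400 + 0.0081 + 0.0064 + 0.0196 + 0.0256 + 0.0289 + 0.0196 = 0.1486
B_cine = 1 / 0.1486 = 6.7295
Σp_glutᵢ² = 0.26² + 0.13² + 0.07² + 0.02² + 0.02² + 0.13² + 0.19² + 0.18² = 0.0676 + 0.0169 + 0.0049 + 0.0004 + 0.0004 + 0.0169 + 0.0361 + 0.0324 = 0.1756
B_glut = 1 / 0.1756 = 5.6948
Highest B → broadest niche (most generalist): Plethodon cinereus (B = 6.73).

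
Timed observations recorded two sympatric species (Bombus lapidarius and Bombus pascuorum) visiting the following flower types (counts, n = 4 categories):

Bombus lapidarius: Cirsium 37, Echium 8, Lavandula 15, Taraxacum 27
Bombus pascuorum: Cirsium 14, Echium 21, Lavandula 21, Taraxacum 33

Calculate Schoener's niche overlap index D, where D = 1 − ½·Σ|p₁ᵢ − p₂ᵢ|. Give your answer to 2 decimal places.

Proportions for Bombus lapidarius (n=87): 37/87=0.4253, 8/87=0.0920, 15/87=0.1724, 27/87=0.3103
Proportions for Bombus pascuorum (n=89): 14/89=0.1573, 21/89=0.2360, 21/89=0.2360, 33/89=0.3708
Σ|p₁ᵢ − p₂ᵢ| = 0.2680 + 0.1440 + 0.0636 + 0.0605 = 0.5361
D = 1 − ½ × 0.5361 = 1 − 0.26805 = 0.73195

0.73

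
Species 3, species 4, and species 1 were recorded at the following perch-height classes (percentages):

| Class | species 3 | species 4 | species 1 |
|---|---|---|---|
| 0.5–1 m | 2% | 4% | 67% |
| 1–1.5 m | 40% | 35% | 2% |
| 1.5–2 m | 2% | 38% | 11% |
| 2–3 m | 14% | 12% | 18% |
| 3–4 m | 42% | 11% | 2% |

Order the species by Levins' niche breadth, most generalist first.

Convert percentages to proportions (divide by 100).
Σp_3ᵢ² = 0.02² + 0.40² + 0.02² + 0.14² + 0.42² = 0.0004 + 0.1600 + 0.0004 + 0.0196 + 0.1764 = 0.3568
B_3 = 1 / 0.3568 = 2.8027
Σp_4ᵢ² = 0.04² + 0.35² + 0.38² + 0.12² + 0.11² = 0.0016 + 0.1225 + 0.1444 + 0.0144 + 0.0121 = 0.2950
B_4 = 1 / 0.2950 = 3.3898
Σp_1ᵢ² = 0.67² + 0.02² + 0.11² + 0.18² + 0.02² = 0.4489 + 0.0004 + 0.0121 + 0.0324 + 0.0004 = 0.4942
B_1 = 1 / 0.4942 = 2.0235
Ranking by B (broadest → narrowest): species 4 (3.39) > species 3 (2.80) > species 1 (2.02)

species 4 > species 3 > species 1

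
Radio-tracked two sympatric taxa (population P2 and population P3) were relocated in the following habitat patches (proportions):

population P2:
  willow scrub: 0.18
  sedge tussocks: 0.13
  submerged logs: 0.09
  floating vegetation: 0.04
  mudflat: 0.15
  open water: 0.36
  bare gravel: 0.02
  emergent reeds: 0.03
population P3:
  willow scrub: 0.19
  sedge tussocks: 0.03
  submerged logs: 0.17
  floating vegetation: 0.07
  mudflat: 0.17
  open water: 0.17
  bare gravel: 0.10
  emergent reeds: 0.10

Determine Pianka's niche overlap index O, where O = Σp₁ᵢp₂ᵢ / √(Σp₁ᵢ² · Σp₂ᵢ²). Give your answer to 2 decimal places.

Σ p₁ᵢp₂ᵢ = 0.0342 + 0.0039 + 0.0153 + 0.0028 + 0.0255 + 0.0612 + 0.0020 + 0.0030 = 0.1479
Σp_1ᵢ² = 0.18² + 0.13² + 0.09² + 0.04² + 0.15² + 0.36² + 0.02² + 0.03² = 0.0324 + 0.0169 + 0.0081 + 0.0016 + 0.0225 + 0.1296 + 0.0004 + 0.0009 = 0.2124
Σp_2ᵢ² = 0.19² + 0.03² + 0.17² + 0.07² + 0.17² + 0.17² + 0.10² + 0.10² = 0.0361 + 0.0009 + 0.0289 + 0.0049 + 0.0289 + 0.0289 + 0.0100 + 0.0100 = 0.1486
O = 0.1479 / √(0.2124 × 0.1486) = 0.1479 / 0.17766 = 0.8325

0.83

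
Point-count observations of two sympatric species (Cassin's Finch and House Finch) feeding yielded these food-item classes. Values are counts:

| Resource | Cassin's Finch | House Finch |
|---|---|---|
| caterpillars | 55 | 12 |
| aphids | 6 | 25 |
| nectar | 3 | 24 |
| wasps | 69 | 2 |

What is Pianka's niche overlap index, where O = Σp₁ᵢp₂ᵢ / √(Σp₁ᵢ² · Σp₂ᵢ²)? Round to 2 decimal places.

Proportions for Cassin's Finch (n=133): 55/133=0.4135, 6/133=0.0451, 3/133=0.0226, 69/133=0.5188
Proportions for House Finch (n=63): 12/63=0.1905, 25/63=0.3968, 24/63=0.3810, 2/63=0.0317
Σ p₁ᵢp₂ᵢ = 0.078772 + 0.017896 + 0.008611 + 0.016446 = 0.121725
Σp_1ᵢ² = 0.4135² + 0.0451² + 0.0226² + 0.5188² = 0.170982 + 0.002034 + 0.000511 + 0.269153 = 0.442680
Σp_2ᵢ² = 0.1905² + 0.3968² + 0.3810² + 0.0317² = 0.036290 + 0.157450 + 0.145161 + 0.001005 = 0.339906
O = 0.121725 / √(0.442680 × 0.339906) = 0.121725 / 0.3879041 = 0.3138

0.31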